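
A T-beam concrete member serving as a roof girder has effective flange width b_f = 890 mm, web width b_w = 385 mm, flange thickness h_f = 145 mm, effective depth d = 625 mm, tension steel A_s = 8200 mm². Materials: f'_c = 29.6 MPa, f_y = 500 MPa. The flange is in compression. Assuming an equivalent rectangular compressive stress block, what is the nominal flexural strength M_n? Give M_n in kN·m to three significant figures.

Tension: T = A_s f_y = 8200 × 500 = 4100000 N.
Try a within the flange: a = T/(0.85 f'_c b_f) = 4100000/(0.85 × 29.6 × 890) = 183.10 mm.
a = 183.10 > h_f = 145 mm: the block extends into the web. Split into flange-overhang and web parts.
C_f = 0.85 f'_c (b_f − b_w) h_f = 0.85 × 29.6 × (890 − 385) × 145 = 1842341 N.
Remaining web compression depth: a_w = (T − C_f)/(0.85 f'_c b_w) = (4100000 − 1842341)/(0.85 × 29.6 × 385) = 233.07 mm.
M_n = C_f(d − h_f/2) + (T − C_f)(d − a_w/2) = 1842341 × (625 − 72.5) + 2257659 × (625 − 116.535) = 1017.89 + 1147.94 = 2165.83 × 10⁶ N·mm.
M_n = 2165.83 kN·m.

M_n ≈ 2170 kN·m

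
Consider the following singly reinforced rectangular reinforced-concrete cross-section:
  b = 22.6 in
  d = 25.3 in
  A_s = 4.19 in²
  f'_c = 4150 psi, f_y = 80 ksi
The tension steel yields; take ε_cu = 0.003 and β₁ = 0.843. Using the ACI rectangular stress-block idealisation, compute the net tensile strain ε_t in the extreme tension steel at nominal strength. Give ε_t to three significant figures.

ε_t ≈ 0.0122

a = A_s f_y/(0.85 f'_c b) = 4.205 in.
β₁ = 0.843, so c = a/β₁ = 4.205/0.843 = 4.988 in.
From the linear strain diagram with ε_cu = 0.003: ε_t = 0.003 (d − c)/c = 0.003 × (25.3 − 4.988)/4.988 = 0.0122.
Since ε_t ≥ 0.005, the section is tension-controlled.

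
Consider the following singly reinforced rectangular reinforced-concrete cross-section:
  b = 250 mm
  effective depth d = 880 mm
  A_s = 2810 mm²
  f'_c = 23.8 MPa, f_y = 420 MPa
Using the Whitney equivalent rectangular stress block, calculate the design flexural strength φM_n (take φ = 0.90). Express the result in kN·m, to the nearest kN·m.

φM_n ≈ 811 kN·m

T = A_s f_y = 2810 × 420 = 1180200 N = 1180.2 kN.
From C = T: a = T/(0.85 f'_c b) = 1180200/(0.85 × 23.8 × 250) = 233.36 mm.
M_n = T(d − a/2) = 1180.2 kN × (880 − 116.68) mm = 900.87 kN·m.
φM_n = 0.90 × 900.87 = 810.78 kN·m.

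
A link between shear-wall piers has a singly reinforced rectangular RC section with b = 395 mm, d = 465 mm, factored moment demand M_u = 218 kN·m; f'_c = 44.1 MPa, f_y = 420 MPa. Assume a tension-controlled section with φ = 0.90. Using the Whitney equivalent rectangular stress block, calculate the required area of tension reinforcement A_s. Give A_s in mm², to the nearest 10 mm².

M_n = M_u/φ = 218/0.90 = 242.222 kN·m.
With M_n = 0.85 f'_c a b (d − a/2), solve the quadratic for a:
a = d − √(d² − 2M_n/(0.85 f'_c b)) = 465 − √(465² − 2 × 242.222×10⁶/(0.85 × 44.1 × 395)) = 36.62 mm.
A_s = 0.85 f'_c a b / f_y = 0.85 × 44.1 × 36.62 × 395 / 420 = 1291.0 mm².

A_s ≈ 1290 mm²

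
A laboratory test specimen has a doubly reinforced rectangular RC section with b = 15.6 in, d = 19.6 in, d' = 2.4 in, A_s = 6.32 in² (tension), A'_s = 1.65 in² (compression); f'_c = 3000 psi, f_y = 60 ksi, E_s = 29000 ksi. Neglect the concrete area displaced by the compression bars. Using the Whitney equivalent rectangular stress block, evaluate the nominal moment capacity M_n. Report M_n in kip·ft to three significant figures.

M_n ≈ 517 kip·ft

Assume both steels yield.
a = (A_s − A'_s) f_y/(0.85 f'_c b) = (6.32 − 1.65) × 60/(0.85 × 3 × 15.6) = 7.044 in.
c = a/β₁ = 7.044/0.85 = 8.287 in; ε'_s = 0.003(c − d')/c = 0.0021 ≥ ε_y = 0.0021, so the compression steel yields.
M_n = (A_s − A'_s) f_y (d − a/2) + A'_s f_y (d − d') = 280.2 × (19.6 − 3.522) + 99 × (19.6 − 2.4) = 4505.1 + 1702.8 = 6207.9 kip·in = 6207.9/12 = 517.33 kip·ft.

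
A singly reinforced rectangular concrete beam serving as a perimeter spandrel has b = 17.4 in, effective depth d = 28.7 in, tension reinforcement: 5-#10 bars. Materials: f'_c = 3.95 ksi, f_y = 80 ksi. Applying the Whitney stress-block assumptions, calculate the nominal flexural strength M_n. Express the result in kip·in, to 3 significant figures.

M_n ≈ 12400 kip·in

A_s = 5 × 1.27 = 6.35 in².
T = A_s f_y = 6.35 × 80 = 508 kips.
a = T/(0.85 f'_c b) = 508/(0.85 × 3.95 × 17.4) = 8.696 in.
M_n = T(d − a/2) = 508 × (28.7 − 4.348) = 12370.8 kip·in.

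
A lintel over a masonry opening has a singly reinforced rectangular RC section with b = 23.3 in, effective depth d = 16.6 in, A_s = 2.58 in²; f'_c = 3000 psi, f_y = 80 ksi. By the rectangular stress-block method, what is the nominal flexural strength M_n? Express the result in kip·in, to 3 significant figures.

T = A_s f_y = 2.58 × 80 = 206.4 kips.
a = T/(0.85 f'_c b) = 206.4/(0.85 × 3 × 23.3) = 3.474 in.
M_n = T(d − a/2) = 206.4 × (16.6 − 1.737) = 3067.7 kip·in.

M_n ≈ 3070 kip·in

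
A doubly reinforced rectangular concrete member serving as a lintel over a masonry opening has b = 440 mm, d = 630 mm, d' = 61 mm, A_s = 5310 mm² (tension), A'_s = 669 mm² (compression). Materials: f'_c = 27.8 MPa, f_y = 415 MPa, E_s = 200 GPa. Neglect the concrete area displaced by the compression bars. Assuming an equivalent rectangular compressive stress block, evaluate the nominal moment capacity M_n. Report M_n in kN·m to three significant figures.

M_n ≈ 1190 kN·m

Assume both tension and compression steel yield.
Net tension couple steel: A_s − A'_s = 4641 mm².
a = (A_s − A'_s) f_y / (0.85 f'_c b) = 1926015/(0.85 × 27.8 × 440) = 185.24 mm.
c = a/β₁ = 185.24/0.85 = 217.93 mm; ε'_s = 0.003(c − d')/c = 0.0022 ≥ f_y/E_s = 0.0021, so compression steel does yield.
M_n = (A_s − A'_s) f_y (d − a/2) + A'_s f_y (d − d') = [1926015 × (630 − 92.62) + 277635 × (630 − 61)] × 10⁻⁶ = 1035.00 + 157.97 = 1192.97 kN·m.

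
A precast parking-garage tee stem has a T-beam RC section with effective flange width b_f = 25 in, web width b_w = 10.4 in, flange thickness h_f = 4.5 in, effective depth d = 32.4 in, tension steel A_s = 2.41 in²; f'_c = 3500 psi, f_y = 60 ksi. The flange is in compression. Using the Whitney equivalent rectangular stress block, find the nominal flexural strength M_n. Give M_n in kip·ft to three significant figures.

M_n ≈ 379 kip·ft

Tension: T = A_s f_y = 2.41 × 60 = 144.6 kips.
Try a within the flange: a = T/(0.85 f'_c b_f) = 144.6/(0.85 × 3.5 × 25) = 1.944 in.
Since a = 1.944 ≤ h_f = 4.5 in, the stress block lies entirely in the flange; analyse as a rectangular beam of width b_f.
M_n = T(d − a/2) = 144.6 × (32.4 − 0.972) = 4544.5 kip·in.
M_n = 4544.5/12 = 378.71 kip·ft.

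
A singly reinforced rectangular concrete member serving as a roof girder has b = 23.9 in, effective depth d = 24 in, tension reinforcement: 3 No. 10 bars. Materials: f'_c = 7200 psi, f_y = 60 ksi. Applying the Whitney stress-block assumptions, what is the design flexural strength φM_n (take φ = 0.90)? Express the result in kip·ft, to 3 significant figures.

A_s = 3 × 1.27 = 3.81 in².
T = A_s f_y = 3.81 × 60 = 228.6 kips.
a = T/(0.85 f'_c b) = 228.6/(0.85 × 7.2 × 23.9) = 1.563 in.
M_n = T(d − a/2) = 228.6 × (24 − 0.7815) = 5307.7 kip·in = 5307.7/12 = 442.31 kip·ft.
φM_n = 0.90 × 442.31 = 398.08 kip·ft.

φM_n ≈ 398 kip·ft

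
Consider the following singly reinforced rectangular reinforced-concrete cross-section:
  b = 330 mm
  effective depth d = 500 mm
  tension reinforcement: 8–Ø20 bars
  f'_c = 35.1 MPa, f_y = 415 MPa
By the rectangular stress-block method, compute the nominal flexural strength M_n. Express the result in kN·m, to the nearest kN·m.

M_n ≈ 466 kN·m

A_s = 8 × 314 = 2512 mm².
T = A_s f_y = 2512 × 415 = 1042480 N = 1042.48 kN.
From C = T: a = T/(0.85 f'_c b) = 1042480/(0.85 × 35.1 × 330) = 105.88 mm.
M_n = T(d − a/2) = 1042.48 kN × (500 − 52.94) mm = 466.05 kN·m.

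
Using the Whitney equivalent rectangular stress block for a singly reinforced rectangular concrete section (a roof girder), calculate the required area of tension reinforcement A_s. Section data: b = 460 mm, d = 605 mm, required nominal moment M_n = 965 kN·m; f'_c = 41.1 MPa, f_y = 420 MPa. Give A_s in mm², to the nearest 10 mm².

A_s ≈ 4170 mm²

With M_n = 0.85 f'_c a b (d − a/2), solve the quadratic for a:
a = d − √(d² − 2M_n/(0.85 f'_c b)) = 605 − √(605² − 2 × 965×10⁶/(0.85 × 41.1 × 460)) = 109.09 mm.
A_s = 0.85 f'_c a b / f_y = 0.85 × 41.1 × 109.09 × 460 / 420 = 4174.0 mm².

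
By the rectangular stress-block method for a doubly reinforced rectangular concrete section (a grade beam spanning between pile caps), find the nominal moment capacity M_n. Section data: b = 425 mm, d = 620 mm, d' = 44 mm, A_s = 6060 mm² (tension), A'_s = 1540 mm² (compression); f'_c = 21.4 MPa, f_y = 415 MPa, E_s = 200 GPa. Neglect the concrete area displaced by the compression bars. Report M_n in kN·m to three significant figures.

Assume both tension and compression steel yield.
Net tension couple steel: A_s − A'_s = 4520 mm².
a = (A_s − A'_s) f_y / (0.85 f'_c b) = 1875800/(0.85 × 21.4 × 425) = 242.64 mm.
c = a/β₁ = 242.64/0.85 = 285.46 mm; ε'_s = 0.003(c − d')/c = 0.0025 ≥ f_y/E_s = 0.0021, so compression steel does yield.
M_n = (A_s − A'_s) f_y (d − a/2) + A'_s f_y (d − d') = [1875800 × (620 − 121.32) + 639100 × (620 − 44)] × 10⁻⁶ = 935.42 + 368.12 = 1303.54 kN·m.

M_n ≈ 1300 kN·m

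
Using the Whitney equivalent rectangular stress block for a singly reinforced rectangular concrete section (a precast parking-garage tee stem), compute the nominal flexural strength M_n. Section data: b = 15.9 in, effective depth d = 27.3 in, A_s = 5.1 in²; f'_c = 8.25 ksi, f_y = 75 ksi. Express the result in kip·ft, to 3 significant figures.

T = A_s f_y = 5.1 × 75 = 382.5 kips.
a = T/(0.85 f'_c b) = 382.5/(0.85 × 8.25 × 15.9) = 3.431 in.
M_n = T(d − a/2) = 382.5 × (27.3 − 1.7155) = 9786.1 kip·in = 9786.1/12 = 815.51 kip·ft.

M_n ≈ 816 kip·ft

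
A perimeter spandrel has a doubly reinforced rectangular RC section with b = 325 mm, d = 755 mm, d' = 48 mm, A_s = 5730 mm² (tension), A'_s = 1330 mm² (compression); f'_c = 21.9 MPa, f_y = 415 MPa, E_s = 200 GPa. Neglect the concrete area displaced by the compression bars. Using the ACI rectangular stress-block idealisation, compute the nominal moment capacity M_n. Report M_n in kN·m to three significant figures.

Assume both tension and compression steel yield.
Net tension couple steel: A_s − A'_s = 4400 mm².
a = (A_s − A'_s) f_y / (0.85 f'_c b) = 1826000/(0.85 × 21.9 × 325) = 301.82 mm.
c = a/β₁ = 301.82/0.85 = 355.08 mm; ε'_s = 0.003(c − d')/c = 0.0026 ≥ f_y/E_s = 0.0021, so compression steel does yield.
M_n = (A_s − A'_s) f_y (d − a/2) + A'_s f_y (d − d') = [1826000 × (755 − 150.91) + 551950 × (755 − 48)] × 10⁻⁶ = 1103.07 + 390.23 = 1493.30 kN·m.

M_n ≈ 1490 kN·m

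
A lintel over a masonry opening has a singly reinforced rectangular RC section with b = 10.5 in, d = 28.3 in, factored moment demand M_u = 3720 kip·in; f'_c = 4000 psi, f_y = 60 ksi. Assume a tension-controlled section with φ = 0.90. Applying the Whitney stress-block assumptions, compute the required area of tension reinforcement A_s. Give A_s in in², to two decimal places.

A_s ≈ 2.64 in²

M_n = M_u/φ = 3720/0.90 = 4133.33 kip·in.
From M_n = 0.85 f'_c a b (d − a/2):
a = d − √(d² − 2M_n/(0.85 f'_c b)) = 28.3 − √(28.3² − 2 × 4133.33/(0.85 × 4 × 10.5)) = 4.439 in.
A_s = 0.85 f'_c a b / f_y = 0.85 × 4 × 4.439 × 10.5 / 60 = 2.641 in².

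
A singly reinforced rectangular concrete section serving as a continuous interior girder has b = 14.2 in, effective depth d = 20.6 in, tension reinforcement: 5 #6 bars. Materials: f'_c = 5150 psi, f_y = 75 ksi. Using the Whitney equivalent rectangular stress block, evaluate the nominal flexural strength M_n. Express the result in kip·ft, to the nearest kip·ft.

A_s = 5 × 0.44 = 2.2 in².
T = A_s f_y = 2.2 × 75 = 165 kips.
a = T/(0.85 f'_c b) = 165/(0.85 × 5.15 × 14.2) = 2.654 in.
M_n = T(d − a/2) = 165 × (20.6 − 1.327) = 3180.0 kip·in = 3180.0/12 = 265.00 kip·ft.

M_n ≈ 265 kip·ft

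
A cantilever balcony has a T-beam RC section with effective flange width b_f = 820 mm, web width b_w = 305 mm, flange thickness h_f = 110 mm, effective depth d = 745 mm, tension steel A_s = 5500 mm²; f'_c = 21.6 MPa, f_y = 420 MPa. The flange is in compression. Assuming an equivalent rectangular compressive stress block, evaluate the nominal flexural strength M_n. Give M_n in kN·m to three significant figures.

Tension: T = A_s f_y = 5500 × 420 = 2310000 N.
Try a within the flange: a = T/(0.85 f'_c b_f) = 2310000/(0.85 × 21.6 × 820) = 153.44 mm.
a = 153.44 > h_f = 110 mm: the block extends into the web. Split into flange-overhang and web parts.
C_f = 0.85 f'_c (b_f − b_w) h_f = 0.85 × 21.6 × (820 − 305) × 110 = 1040094 N.
Remaining web compression depth: a_w = (T − C_f)/(0.85 f'_c b_w) = (2310000 − 1040094)/(0.85 × 21.6 × 305) = 226.78 mm.
M_n = C_f(d − h_f/2) + (T − C_f)(d − a_w/2) = 1040094 × (745 − 55) + 1269906 × (745 − 113.39) = 717.66 + 802.09 = 1519.75 × 10⁶ N·mm.
M_n = 1519.75 kN·m.

M_n ≈ 1520 kN·m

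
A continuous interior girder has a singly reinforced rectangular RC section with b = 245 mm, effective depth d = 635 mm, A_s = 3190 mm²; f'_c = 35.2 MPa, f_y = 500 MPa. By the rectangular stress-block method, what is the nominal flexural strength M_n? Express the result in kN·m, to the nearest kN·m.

T = A_s f_y = 3190 × 500 = 1595000 N = 1595 kN.
From C = T: a = T/(0.85 f'_c b) = 1595000/(0.85 × 35.2 × 245) = 217.59 mm.
M_n = T(d − a/2) = 1595 kN × (635 − 108.795) mm = 839.30 kN·m.

M_n ≈ 839 kN·m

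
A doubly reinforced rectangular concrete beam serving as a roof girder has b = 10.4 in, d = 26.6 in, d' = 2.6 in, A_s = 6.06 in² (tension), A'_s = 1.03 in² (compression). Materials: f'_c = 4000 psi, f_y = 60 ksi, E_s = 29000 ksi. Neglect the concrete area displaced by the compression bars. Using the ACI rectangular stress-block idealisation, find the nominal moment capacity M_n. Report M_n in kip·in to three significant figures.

M_n ≈ 8220 kip·in

Assume both steels yield.
a = (A_s − A'_s) f_y/(0.85 f'_c b) = (6.06 − 1.03) × 60/(0.85 × 4 × 10.4) = 8.535 in.
c = a/β₁ = 8.535/0.85 = 10.041 in; ε'_s = 0.003(c − d')/c = 0.0022 ≥ ε_y = 0.0021, so the compression steel yields.
M_n = (A_s − A'_s) f_y (d − a/2) + A'_s f_y (d − d') = 301.8 × (26.6 − 4.2675) + 61.8 × (26.6 − 2.6) = 6739.9 + 1483.2 = 8223.1 kip·in.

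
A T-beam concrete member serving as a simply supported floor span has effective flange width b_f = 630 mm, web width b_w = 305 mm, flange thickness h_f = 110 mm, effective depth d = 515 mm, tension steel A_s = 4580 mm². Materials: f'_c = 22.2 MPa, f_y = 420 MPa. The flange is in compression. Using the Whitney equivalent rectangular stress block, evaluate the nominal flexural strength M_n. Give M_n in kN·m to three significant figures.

Tension: T = A_s f_y = 4580 × 420 = 1923600 N.
Try a within the flange: a = T/(0.85 f'_c b_f) = 1923600/(0.85 × 22.2 × 630) = 161.81 mm.
a = 161.81 > h_f = 110 mm: the block extends into the web. Split into flange-overhang and web parts.
C_f = 0.85 f'_c (b_f − b_w) h_f = 0.85 × 22.2 × (630 − 305) × 110 = 674603 N.
Remaining web compression depth: a_w = (T − C_f)/(0.85 f'_c b_w) = (1923600 − 674603)/(0.85 × 22.2 × 305) = 217.01 mm.
M_n = C_f(d − h_f/2) + (T − C_f)(d − a_w/2) = 674603 × (515 − 55) + 1248997 × (515 − 108.505) = 310.32 + 507.71 = 818.03 × 10⁶ N·mm.
M_n = 818.03 kN·m.

M_n ≈ 818 kN·m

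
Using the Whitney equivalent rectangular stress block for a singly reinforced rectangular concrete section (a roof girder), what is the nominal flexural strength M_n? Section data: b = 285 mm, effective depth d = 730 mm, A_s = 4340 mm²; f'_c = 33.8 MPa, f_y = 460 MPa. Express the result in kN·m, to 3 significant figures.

T = A_s f_y = 4340 × 460 = 1996400 N = 1996.4 kN.
From C = T: a = T/(0.85 f'_c b) = 1996400/(0.85 × 33.8 × 285) = 243.82 mm.
M_n = T(d − a/2) = 1996.4 kN × (730 − 121.91) mm = 1213.99 kN·m.

M_n ≈ 1210 kN·m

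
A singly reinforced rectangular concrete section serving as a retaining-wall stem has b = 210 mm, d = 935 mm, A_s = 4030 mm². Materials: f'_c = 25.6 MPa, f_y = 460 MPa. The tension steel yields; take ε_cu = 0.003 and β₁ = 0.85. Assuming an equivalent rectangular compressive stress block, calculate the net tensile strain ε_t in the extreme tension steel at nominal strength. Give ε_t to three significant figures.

a = A_s f_y/(0.85 f'_c b) = 405.68 mm.
β₁ = 0.85, so c = a/β₁ = 405.68/0.85 = 477.27 mm.
From the linear strain diagram with ε_cu = 0.003: ε_t = 0.003 (d − c)/c = 0.003 × (935 − 477.27)/477.27 = 0.00288.
ε_t < 0.004 — the section is over-reinforced for flexure under ACI limits.

ε_t ≈ 0.00288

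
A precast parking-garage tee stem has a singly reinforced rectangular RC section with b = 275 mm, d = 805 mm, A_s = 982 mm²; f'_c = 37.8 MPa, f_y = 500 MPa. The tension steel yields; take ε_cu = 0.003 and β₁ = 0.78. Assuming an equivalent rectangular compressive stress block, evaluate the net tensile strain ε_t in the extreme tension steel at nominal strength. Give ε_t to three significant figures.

ε_t ≈ 0.0309

a = A_s f_y/(0.85 f'_c b) = 55.57 mm.
β₁ = 0.78, so c = a/β₁ = 55.57/0.78 = 71.24 mm.
From the linear strain diagram with ε_cu = 0.003: ε_t = 0.003 (d − c)/c = 0.003 × (805 − 71.24)/71.24 = 0.0309.
Since ε_t ≥ 0.005, the section is tension-controlled.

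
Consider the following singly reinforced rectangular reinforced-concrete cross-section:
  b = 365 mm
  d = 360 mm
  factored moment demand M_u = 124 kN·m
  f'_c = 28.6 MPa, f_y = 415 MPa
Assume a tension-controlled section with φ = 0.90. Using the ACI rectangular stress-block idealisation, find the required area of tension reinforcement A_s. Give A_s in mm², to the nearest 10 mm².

A_s ≈ 990 mm²

M_n = M_u/φ = 124/0.90 = 137.778 kN·m.
With M_n = 0.85 f'_c a b (d − a/2), solve the quadratic for a:
a = d − √(d² − 2M_n/(0.85 f'_c b)) = 360 − √(360² − 2 × 137.778×10⁶/(0.85 × 28.6 × 365)) = 46.08 mm.
A_s = 0.85 f'_c a b / f_y = 0.85 × 28.6 × 46.08 × 365 / 415 = 985.2 mm².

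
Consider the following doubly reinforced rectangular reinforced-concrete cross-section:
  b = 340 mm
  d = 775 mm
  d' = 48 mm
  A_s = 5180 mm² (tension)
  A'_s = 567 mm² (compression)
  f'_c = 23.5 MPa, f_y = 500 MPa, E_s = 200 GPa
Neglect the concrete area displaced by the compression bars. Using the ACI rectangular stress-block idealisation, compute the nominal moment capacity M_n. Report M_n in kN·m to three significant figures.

Assume both tension and compression steel yield.
Net tension couple steel: A_s − A'_s = 4613 mm².
a = (A_s − A'_s) f_y / (0.85 f'_c b) = 2306500/(0.85 × 23.5 × 340) = 339.62 mm.
c = a/β₁ = 339.62/0.85 = 399.55 mm; ε'_s = 0.003(c − d')/c = 0.0026 ≥ f_y/E_s = 0.0025, so compression steel does yield.
M_n = (A_s − A'_s) f_y (d − a/2) + A'_s f_y (d − d') = [2306500 × (775 − 169.81) + 283500 × (775 − 48)] × 10⁻⁶ = 1395.87 + 206.10 = 1601.97 kN·m.

M_n ≈ 1600 kN·m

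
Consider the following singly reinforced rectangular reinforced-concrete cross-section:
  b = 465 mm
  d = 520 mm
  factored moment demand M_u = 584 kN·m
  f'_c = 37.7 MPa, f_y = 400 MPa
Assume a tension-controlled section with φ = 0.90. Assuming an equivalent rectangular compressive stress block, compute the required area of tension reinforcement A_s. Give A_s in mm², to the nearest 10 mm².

M_n = M_u/φ = 584/0.90 = 648.889 kN·m.
With M_n = 0.85 f'_c a b (d − a/2), solve the quadratic for a:
a = d − √(d² − 2M_n/(0.85 f'_c b)) = 520 − √(520² − 2 × 648.889×10⁶/(0.85 × 37.7 × 465)) = 91.86 mm.
A_s = 0.85 f'_c a b / f_y = 0.85 × 37.7 × 91.86 × 465 / 400 = 3422.0 mm².

A_s ≈ 3420 mm²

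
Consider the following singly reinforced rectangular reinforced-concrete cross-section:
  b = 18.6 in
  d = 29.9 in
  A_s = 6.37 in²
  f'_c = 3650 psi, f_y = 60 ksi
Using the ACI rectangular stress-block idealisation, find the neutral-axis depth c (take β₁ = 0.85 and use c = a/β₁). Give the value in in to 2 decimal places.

T = A_s f_y = 6.37 × 60 = 382.2 kips.
a = T/(0.85 f'_c b) = 382.2/(0.85 × 3.65 × 18.6) = 6.6232 in.
With β₁ = 0.85, c = a/β₁ = 6.6232/0.85 = 7.79 in.

c ≈ 7.79 in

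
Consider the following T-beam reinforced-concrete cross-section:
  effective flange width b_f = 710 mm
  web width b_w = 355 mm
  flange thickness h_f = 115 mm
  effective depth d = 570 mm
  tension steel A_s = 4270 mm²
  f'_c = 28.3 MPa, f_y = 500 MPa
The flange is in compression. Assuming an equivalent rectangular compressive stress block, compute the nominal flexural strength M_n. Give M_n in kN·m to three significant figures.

Tension: T = A_s f_y = 4270 × 500 = 2135000 N.
Try a within the flange: a = T/(0.85 f'_c b_f) = 2135000/(0.85 × 28.3 × 710) = 125.01 mm.
a = 125.01 > h_f = 115 mm: the block extends into the web. Split into flange-overhang and web parts.
C_f = 0.85 f'_c (b_f − b_w) h_f = 0.85 × 28.3 × (710 − 355) × 115 = 982045 N.
Remaining web compression depth: a_w = (T − C_f)/(0.85 f'_c b_w) = (2135000 − 982045)/(0.85 × 28.3 × 355) = 135.01 mm.
M_n = C_f(d − h_f/2) + (T − C_f)(d − a_w/2) = 982045 × (570 − 57.5) + 1152955 × (570 − 67.505) = 503.30 + 579.35 = 1082.65 × 10⁶ N·mm.
M_n = 1082.65 kN·m.

M_n ≈ 1080 kN·m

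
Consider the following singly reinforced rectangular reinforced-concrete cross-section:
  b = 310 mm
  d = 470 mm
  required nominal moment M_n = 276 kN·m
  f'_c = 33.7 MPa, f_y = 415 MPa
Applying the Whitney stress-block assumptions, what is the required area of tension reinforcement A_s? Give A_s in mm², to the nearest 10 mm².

With M_n = 0.85 f'_c a b (d − a/2), solve the quadratic for a:
a = d − √(d² − 2M_n/(0.85 f'_c b)) = 470 − √(470² − 2 × 276×10⁶/(0.85 × 33.7 × 310)) = 71.58 mm.
A_s = 0.85 f'_c a b / f_y = 0.85 × 33.7 × 71.58 × 310 / 415 = 1531.6 mm².

A_s ≈ 1530 mm²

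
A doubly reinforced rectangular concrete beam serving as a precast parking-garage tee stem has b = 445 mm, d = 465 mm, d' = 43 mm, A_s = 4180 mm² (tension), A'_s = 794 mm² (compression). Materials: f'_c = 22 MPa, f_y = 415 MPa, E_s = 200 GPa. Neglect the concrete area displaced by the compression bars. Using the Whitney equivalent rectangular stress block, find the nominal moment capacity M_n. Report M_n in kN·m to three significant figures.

M_n ≈ 674 kN·m

Assume both tension and compression steel yield.
Net tension couple steel: A_s − A'_s = 3386 mm².
a = (A_s − A'_s) f_y / (0.85 f'_c b) = 1405190/(0.85 × 22 × 445) = 168.86 mm.
c = a/β₁ = 168.86/0.85 = 198.66 mm; ε'_s = 0.003(c − d')/c = 0.0024 ≥ f_y/E_s = 0.0021, so compression steel does yield.
M_n = (A_s − A'_s) f_y (d − a/2) + A'_s f_y (d − d') = [1405190 × (465 − 84.43) + 329510 × (465 − 43)] × 10⁻⁶ = 534.77 + 139.05 = 673.82 kN·m.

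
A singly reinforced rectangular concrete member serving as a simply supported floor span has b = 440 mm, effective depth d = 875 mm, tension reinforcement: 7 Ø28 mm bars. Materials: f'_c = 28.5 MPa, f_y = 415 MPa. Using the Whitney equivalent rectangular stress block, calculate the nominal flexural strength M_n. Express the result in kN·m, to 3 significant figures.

A_s = 7 × 616 = 4312 mm².
T = A_s f_y = 4312 × 415 = 1789480 N = 1789.48 kN.
From C = T: a = T/(0.85 f'_c b) = 1789480/(0.85 × 28.5 × 440) = 167.88 mm.
M_n = T(d − a/2) = 1789.48 kN × (875 − 83.94) mm = 1415.59 kN·m.

M_n ≈ 1420 kN·m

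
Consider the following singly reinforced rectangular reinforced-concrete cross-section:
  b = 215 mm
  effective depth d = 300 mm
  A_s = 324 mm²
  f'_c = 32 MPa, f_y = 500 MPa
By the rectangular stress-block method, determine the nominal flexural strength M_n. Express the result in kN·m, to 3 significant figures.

T = A_s f_y = 324 × 500 = 162000 N = 162 kN.
From C = T: a = T/(0.85 f'_c b) = 162000/(0.85 × 32 × 215) = 27.70 mm.
M_n = T(d − a/2) = 162 kN × (300 − 13.85) mm = 46.36 kN·m.

M_n ≈ 46.4 kN·m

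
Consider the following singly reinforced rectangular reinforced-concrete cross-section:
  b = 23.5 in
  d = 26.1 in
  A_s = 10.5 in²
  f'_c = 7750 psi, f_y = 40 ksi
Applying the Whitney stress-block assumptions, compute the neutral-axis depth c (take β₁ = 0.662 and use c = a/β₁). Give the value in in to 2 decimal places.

T = A_s f_y = 10.5 × 40 = 420 kips.
a = T/(0.85 f'_c b) = 420/(0.85 × 7.75 × 23.5) = 2.7131 in.
With β₁ = 0.662, c = a/β₁ = 2.7131/0.662 = 4.10 in.

c ≈ 4.10 in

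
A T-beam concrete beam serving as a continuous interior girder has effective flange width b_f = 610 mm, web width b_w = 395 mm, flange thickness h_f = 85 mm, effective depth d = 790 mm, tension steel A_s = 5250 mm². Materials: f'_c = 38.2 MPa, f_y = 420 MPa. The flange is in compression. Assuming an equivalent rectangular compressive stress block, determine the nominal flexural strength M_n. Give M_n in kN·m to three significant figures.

Tension: T = A_s f_y = 5250 × 420 = 2205000 N.
Try a within the flange: a = T/(0.85 f'_c b_f) = 2205000/(0.85 × 38.2 × 610) = 111.33 mm.
a = 111.33 > h_f = 85 mm: the block extends into the web. Split into flange-overhang and web parts.
C_f = 0.85 f'_c (b_f − b_w) h_f = 0.85 × 38.2 × (610 − 395) × 85 = 593389 N.
Remaining web compression depth: a_w = (T − C_f)/(0.85 f'_c b_w) = (2205000 − 593389)/(0.85 × 38.2 × 395) = 125.66 mm.
M_n = C_f(d − h_f/2) + (T − C_f)(d − a_w/2) = 593389 × (790 − 42.5) + 1611611 × (790 − 62.83) = 443.56 + 1171.92 = 1615.48 × 10⁶ N·mm.
M_n = 1615.48 kN·m.

M_n ≈ 1620 kN·m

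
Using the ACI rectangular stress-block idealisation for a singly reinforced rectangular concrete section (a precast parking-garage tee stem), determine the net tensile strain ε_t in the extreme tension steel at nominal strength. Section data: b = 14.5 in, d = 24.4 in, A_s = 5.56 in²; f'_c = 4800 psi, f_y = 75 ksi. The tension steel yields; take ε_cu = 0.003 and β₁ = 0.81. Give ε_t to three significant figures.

ε_t ≈ 0.00541

a = A_s f_y/(0.85 f'_c b) = 7.049 in.
β₁ = 0.81, so c = a/β₁ = 7.049/0.81 = 8.702 in.
From the linear strain diagram with ε_cu = 0.003: ε_t = 0.003 (d − c)/c = 0.003 × (24.4 − 8.702)/8.702 = 0.00541.
Since ε_t ≥ 0.005, the section is tension-controlled.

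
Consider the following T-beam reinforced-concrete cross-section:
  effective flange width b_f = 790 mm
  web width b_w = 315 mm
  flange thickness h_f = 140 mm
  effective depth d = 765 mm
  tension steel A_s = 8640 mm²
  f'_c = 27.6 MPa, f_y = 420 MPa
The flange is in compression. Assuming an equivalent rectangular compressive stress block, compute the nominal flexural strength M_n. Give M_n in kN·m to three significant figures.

M_n ≈ 2380 kN·m

Tension: T = A_s f_y = 8640 × 420 = 3628800 N.
Try a within the flange: a = T/(0.85 f'_c b_f) = 3628800/(0.85 × 27.6 × 790) = 195.80 mm.
a = 195.80 > h_f = 140 mm: the block extends into the web. Split into flange-overhang and web parts.
C_f = 0.85 f'_c (b_f − b_w) h_f = 0.85 × 27.6 × (790 − 315) × 140 = 1560090 N.
Remaining web compression depth: a_w = (T − C_f)/(0.85 f'_c b_w) = (3628800 − 1560090)/(0.85 × 27.6 × 315) = 279.94 mm.
M_n = C_f(d − h_f/2) + (T − C_f)(d − a_w/2) = 1560090 × (765 − 70) + 2068710 × (765 − 139.97) = 1084.26 + 1293.01 = 2377.27 × 10⁶ N·mm.
M_n = 2377.27 kN·m.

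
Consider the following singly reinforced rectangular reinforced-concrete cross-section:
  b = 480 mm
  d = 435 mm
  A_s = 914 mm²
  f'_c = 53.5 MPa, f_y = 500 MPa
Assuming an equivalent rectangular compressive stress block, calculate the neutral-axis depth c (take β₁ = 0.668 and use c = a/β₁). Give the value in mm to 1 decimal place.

c ≈ 31.3 mm

T = A_s f_y = 914 × 500 = 457000 N = 457 kN.
Setting C = 0.85 f'_c a b equal to T: a = 457000/(0.85 × 53.5 × 480) = 20.936 mm.
With β₁ = 0.668, c = a/β₁ = 20.936/0.668 = 31.3 mm.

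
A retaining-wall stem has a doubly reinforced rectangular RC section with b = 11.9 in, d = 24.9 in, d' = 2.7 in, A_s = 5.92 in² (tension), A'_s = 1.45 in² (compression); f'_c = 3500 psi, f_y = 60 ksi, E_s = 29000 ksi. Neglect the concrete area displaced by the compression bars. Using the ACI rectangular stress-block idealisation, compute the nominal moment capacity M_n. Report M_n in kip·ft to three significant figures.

Assume both steels yield.
a = (A_s − A'_s) f_y/(0.85 f'_c b) = (5.92 − 1.45) × 60/(0.85 × 3.5 × 11.9) = 7.576 in.
c = a/β₁ = 7.576/0.85 = 8.913 in; ε'_s = 0.003(c − d')/c = 0.0021 ≥ ε_y = 0.0021, so the compression steel yields.
M_n = (A_s − A'_s) f_y (d − a/2) + A'_s f_y (d − d') = 268.2 × (24.9 − 3.788) + 87 × (24.9 − 2.7) = 5662.2 + 1931.4 = 7593.6 kip·in = 7593.6/12 = 632.80 kip·ft.

M_n ≈ 633 kip·ft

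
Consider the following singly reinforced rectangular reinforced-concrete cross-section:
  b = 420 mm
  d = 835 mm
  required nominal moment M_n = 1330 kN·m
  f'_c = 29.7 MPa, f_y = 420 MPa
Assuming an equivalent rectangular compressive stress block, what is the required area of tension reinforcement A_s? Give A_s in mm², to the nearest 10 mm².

With M_n = 0.85 f'_c a b (d − a/2), solve the quadratic for a:
a = d − √(d² − 2M_n/(0.85 f'_c b)) = 835 − √(835² − 2 × 1330×10⁶/(0.85 × 29.7 × 420)) = 166.91 mm.
A_s = 0.85 f'_c a b / f_y = 0.85 × 29.7 × 166.91 × 420 / 420 = 4213.6 mm².

A_s ≈ 4210 mm²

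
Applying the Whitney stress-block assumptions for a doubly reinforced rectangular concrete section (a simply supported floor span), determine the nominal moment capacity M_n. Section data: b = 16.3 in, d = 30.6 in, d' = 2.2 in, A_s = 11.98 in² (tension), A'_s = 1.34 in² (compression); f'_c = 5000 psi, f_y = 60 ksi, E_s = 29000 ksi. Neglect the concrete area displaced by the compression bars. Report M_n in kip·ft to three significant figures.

M_n ≈ 1570 kip·ft

Assume both steels yield.
a = (A_s − A'_s) f_y/(0.85 f'_c b) = (11.98 − 1.34) × 60/(0.85 × 5 × 16.3) = 9.215 in.
c = a/β₁ = 9.215/0.8 = 11.519 in; ε'_s = 0.003(c − d')/c = 0.0024 ≥ ε_y = 0.0021, so the compression steel yields.
M_n = (A_s − A'_s) f_y (d − a/2) + A'_s f_y (d − d') = 638.4 × (30.6 − 4.6075) + 80.4 × (30.6 − 2.2) = 16593.6 + 2283.4 = 18877.0 kip·in = 18877.0/12 = 1573.08 kip·ft.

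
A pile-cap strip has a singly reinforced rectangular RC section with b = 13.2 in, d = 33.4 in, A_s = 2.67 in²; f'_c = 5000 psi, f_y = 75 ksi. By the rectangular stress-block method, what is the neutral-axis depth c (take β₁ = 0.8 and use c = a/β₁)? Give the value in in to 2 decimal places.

T = A_s f_y = 2.67 × 75 = 200.25 kips.
a = T/(0.85 f'_c b) = 200.25/(0.85 × 5 × 13.2) = 3.5695 in.
With β₁ = 0.8, c = a/β₁ = 3.5695/0.8 = 4.46 in.

c ≈ 4.46 in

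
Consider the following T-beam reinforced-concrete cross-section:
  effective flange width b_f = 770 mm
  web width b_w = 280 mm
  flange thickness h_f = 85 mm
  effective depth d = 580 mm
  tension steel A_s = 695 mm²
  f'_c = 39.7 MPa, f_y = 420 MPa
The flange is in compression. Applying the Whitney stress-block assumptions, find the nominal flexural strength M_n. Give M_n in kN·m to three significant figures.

Tension: T = A_s f_y = 695 × 420 = 291900 N.
Try a within the flange: a = T/(0.85 f'_c b_f) = 291900/(0.85 × 39.7 × 770) = 11.23 mm.
Since a = 11.23 ≤ h_f = 85 mm, the stress block lies entirely in the flange; analyse as a rectangular beam of width b_f.
M_n = T(d − a/2) = 291900 × (580 − 5.615) = 167.66 × 10⁶ N·mm.
M_n = 167.66 kN·m.

M_n ≈ 168 kN·m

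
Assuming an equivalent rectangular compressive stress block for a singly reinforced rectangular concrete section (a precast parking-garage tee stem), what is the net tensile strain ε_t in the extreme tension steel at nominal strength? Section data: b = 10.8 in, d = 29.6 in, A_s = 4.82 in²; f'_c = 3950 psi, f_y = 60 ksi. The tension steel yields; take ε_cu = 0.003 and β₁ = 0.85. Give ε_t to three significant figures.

a = A_s f_y/(0.85 f'_c b) = 7.976 in.
β₁ = 0.85, so c = a/β₁ = 7.976/0.85 = 9.384 in.
From the linear strain diagram with ε_cu = 0.003: ε_t = 0.003 (d − c)/c = 0.003 × (29.6 − 9.384)/9.384 = 0.00646.
Since ε_t ≥ 0.005, the section is tension-controlled.

ε_t ≈ 0.00646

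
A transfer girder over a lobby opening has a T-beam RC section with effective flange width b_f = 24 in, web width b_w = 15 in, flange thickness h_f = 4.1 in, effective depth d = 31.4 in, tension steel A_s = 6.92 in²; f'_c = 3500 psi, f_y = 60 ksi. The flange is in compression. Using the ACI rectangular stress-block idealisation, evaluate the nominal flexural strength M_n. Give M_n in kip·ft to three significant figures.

Tension: T = A_s f_y = 6.92 × 60 = 415.2 kips.
Try a within the flange: a = T/(0.85 f'_c b_f) = 415.2/(0.85 × 3.5 × 24) = 5.815 in.
a = 5.815 > h_f = 4.1 in: the block extends into the web. Split into flange-overhang and web parts.
C_f = 0.85 f'_c (b_f − b_w) h_f = 0.85 × 3.5 × (24 − 15) × 4.1 = 109.8 kips.
Remaining web compression depth: a_w = (T − C_f)/(0.85 f'_c b_w) = (415.2 − 109.8)/(0.85 × 3.5 × 15) = 6.844 in.
M_n = C_f(d − h_f/2) + (T − C_f)(d − a_w/2) = 109.8 × (31.4 − 2.05) + 305.4 × (31.4 − 3.422) = 3222.6 + 8544.5 = 11767.1 kip·in.
M_n = 11767.1/12 = 980.59 kip·ft.

M_n ≈ 981 kip·ft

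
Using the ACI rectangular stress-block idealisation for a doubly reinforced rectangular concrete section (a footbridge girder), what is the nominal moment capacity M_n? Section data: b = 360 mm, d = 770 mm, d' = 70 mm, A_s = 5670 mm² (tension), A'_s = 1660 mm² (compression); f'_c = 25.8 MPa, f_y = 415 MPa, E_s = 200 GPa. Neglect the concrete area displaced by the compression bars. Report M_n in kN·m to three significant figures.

M_n ≈ 1590 kN·m

Assume both tension and compression steel yield.
Net tension couple steel: A_s − A'_s = 4010 mm².
a = (A_s − A'_s) f_y / (0.85 f'_c b) = 1664150/(0.85 × 25.8 × 360) = 210.79 mm.
c = a/β₁ = 210.79/0.85 = 247.99 mm; ε'_s = 0.003(c − d')/c = 0.0022 ≥ f_y/E_s = 0.0021, so compression steel does yield.
M_n = (A_s − A'_s) f_y (d − a/2) + A'_s f_y (d − d') = [1664150 × (770 − 105.395) + 688900 × (770 − 70)] × 10⁻⁶ = 1106.00 + 482.23 = 1588.23 kN·m.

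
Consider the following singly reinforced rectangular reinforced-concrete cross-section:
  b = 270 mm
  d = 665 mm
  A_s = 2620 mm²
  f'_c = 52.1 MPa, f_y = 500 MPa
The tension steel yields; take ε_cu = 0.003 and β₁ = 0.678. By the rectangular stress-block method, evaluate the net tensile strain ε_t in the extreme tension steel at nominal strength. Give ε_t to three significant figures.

a = A_s f_y/(0.85 f'_c b) = 109.56 mm.
β₁ = 0.678, so c = a/β₁ = 109.56/0.678 = 161.59 mm.
From the linear strain diagram with ε_cu = 0.003: ε_t = 0.003 (d − c)/c = 0.003 × (665 − 161.59)/161.59 = 0.00935.
Since ε_t ≥ 0.005, the section is tension-controlled.

ε_t ≈ 0.00935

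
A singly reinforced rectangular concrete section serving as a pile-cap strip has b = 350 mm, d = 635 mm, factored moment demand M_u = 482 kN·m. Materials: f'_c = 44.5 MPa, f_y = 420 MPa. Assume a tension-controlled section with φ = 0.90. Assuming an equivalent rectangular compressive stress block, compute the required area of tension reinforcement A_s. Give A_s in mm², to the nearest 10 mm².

M_n = M_u/φ = 482/0.90 = 535.556 kN·m.
With M_n = 0.85 f'_c a b (d − a/2), solve the quadratic for a:
a = d − √(d² − 2M_n/(0.85 f'_c b)) = 635 − √(635² − 2 × 535.556×10⁶/(0.85 × 44.5 × 350)) = 67.27 mm.
A_s = 0.85 f'_c a b / f_y = 0.85 × 44.5 × 67.27 × 350 / 420 = 2120.4 mm².

A_s ≈ 2120 mm²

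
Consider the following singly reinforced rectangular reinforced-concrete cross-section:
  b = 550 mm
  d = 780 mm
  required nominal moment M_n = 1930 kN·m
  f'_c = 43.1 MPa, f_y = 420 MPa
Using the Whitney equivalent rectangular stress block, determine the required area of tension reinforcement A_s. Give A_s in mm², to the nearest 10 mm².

A_s ≈ 6450 mm²

With M_n = 0.85 f'_c a b (d − a/2), solve the quadratic for a:
a = d − √(d² − 2M_n/(0.85 f'_c b)) = 780 − √(780² − 2 × 1930×10⁶/(0.85 × 43.1 × 550)) = 134.38 mm.
A_s = 0.85 f'_c a b / f_y = 0.85 × 43.1 × 134.38 × 550 / 420 = 6446.8 mm².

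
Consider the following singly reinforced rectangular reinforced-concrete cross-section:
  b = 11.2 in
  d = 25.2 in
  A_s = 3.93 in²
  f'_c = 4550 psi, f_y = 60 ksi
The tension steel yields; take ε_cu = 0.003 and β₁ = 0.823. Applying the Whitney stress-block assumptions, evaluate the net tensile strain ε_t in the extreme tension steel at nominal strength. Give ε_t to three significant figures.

ε_t ≈ 0.00843

a = A_s f_y/(0.85 f'_c b) = 5.444 in.
β₁ = 0.823, so c = a/β₁ = 5.444/0.823 = 6.615 in.
From the linear strain diagram with ε_cu = 0.003: ε_t = 0.003 (d − c)/c = 0.003 × (25.2 − 6.615)/6.615 = 0.00843.
Since ε_t ≥ 0.005, the section is tension-controlled.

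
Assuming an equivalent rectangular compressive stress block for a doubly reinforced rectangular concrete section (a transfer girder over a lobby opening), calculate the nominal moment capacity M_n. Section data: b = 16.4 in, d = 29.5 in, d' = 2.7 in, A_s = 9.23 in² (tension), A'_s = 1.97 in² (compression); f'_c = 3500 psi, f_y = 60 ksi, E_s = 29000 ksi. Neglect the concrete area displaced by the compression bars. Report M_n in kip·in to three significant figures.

Assume both steels yield.
a = (A_s − A'_s) f_y/(0.85 f'_c b) = (9.23 − 1.97) × 60/(0.85 × 3.5 × 16.4) = 8.928 in.
c = a/β₁ = 8.928/0.85 = 10.504 in; ε'_s = 0.003(c − d')/c = 0.0022 ≥ ε_y = 0.0021, so the compression steel yields.
M_n = (A_s − A'_s) f_y (d − a/2) + A'_s f_y (d − d') = 435.6 × (29.5 − 4.464) + 118.2 × (29.5 − 2.7) = 10905.7 + 3167.8 = 14073.5 kip·in.

M_n ≈ 14100 kip·in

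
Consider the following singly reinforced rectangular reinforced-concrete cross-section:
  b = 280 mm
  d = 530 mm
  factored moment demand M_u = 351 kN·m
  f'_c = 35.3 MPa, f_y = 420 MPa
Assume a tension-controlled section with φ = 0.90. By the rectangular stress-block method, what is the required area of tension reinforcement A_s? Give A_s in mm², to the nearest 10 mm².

M_n = M_u/φ = 351/0.90 = 390 kN·m.
With M_n = 0.85 f'_c a b (d − a/2), solve the quadratic for a:
a = d − √(d² − 2M_n/(0.85 f'_c b)) = 530 − √(530² − 2 × 390×10⁶/(0.85 × 35.3 × 280)) = 96.34 mm.
A_s = 0.85 f'_c a b / f_y = 0.85 × 35.3 × 96.34 × 280 / 420 = 1927.1 mm².

A_s ≈ 1930 mm²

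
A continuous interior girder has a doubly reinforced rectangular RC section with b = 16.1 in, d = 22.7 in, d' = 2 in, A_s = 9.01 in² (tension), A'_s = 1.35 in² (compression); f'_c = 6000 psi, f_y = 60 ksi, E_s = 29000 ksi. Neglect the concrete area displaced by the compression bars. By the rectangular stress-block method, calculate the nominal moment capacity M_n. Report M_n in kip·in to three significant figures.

Assume both steels yield.
a = (A_s − A'_s) f_y/(0.85 f'_c b) = (9.01 − 1.35) × 60/(0.85 × 6 × 16.1) = 5.597 in.
c = a/β₁ = 5.597/0.75 = 7.463 in; ε'_s = 0.003(c − d')/c = 0.0022 ≥ ε_y = 0.0021, so the compression steel yields.
M_n = (A_s − A'_s) f_y (d − a/2) + A'_s f_y (d − d') = 459.6 × (22.7 − 2.7985) + 81 × (22.7 − 2) = 9146.7 + 1676.7 = 10823.4 kip·in.

M_n ≈ 10800 kip·in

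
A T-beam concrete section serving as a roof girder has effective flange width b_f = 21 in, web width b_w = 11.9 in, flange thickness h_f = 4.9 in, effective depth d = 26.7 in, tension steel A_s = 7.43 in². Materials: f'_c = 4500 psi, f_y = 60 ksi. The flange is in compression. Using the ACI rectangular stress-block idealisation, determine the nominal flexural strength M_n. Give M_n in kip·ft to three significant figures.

Tension: T = A_s f_y = 7.43 × 60 = 445.8 kips.
Try a within the flange: a = T/(0.85 f'_c b_f) = 445.8/(0.85 × 4.5 × 21) = 5.550 in.
a = 5.550 > h_f = 4.9 in: the block extends into the web. Split into flange-overhang and web parts.
C_f = 0.85 f'_c (b_f − b_w) h_f = 0.85 × 4.5 × (21 − 11.9) × 4.9 = 170.6 kips.
Remaining web compression depth: a_w = (T − C_f)/(0.85 f'_c b_w) = (445.8 − 170.6)/(0.85 × 4.5 × 11.9) = 6.046 in.
M_n = C_f(d − h_f/2) + (T − C_f)(d − a_w/2) = 170.6 × (26.7 − 2.45) + 275.2 × (26.7 − 3.023) = 4137.1 + 6515.9 = 10653.0 kip·in.
M_n = 10653.0/12 = 887.75 kip·ft.

M_n ≈ 888 kip·ft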